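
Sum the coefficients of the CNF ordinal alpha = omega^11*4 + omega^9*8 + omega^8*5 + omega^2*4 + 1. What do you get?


CNF: omega^11*4 + omega^9*8 + omega^8*5 + omega^2*4 + 1
Coefficients: 4 + 8 + 5 + 4 + 1 = 22

22


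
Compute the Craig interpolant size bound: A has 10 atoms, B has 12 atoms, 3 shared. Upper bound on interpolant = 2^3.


Shared atoms = 3
Craig interpolant size bound = 2^3
= 8

8


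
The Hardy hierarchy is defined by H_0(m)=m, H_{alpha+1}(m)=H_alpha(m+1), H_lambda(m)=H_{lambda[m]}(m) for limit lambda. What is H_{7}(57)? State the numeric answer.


H_7(57):
For finite ordinals k, H_k(n) = n + k (each successor step adds 1).
H_7(57) = 57 + 7 = 64

64


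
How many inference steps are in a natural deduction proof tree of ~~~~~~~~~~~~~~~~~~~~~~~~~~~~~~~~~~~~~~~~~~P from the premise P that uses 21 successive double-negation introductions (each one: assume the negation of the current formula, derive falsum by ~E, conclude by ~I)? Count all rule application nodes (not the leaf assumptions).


Each double-negation introduction (from C infer ~~C) uses 2 inference nodes: one ~E (C and ~C give falsum) and one ~I (discharge ~C).
21 double negations = 21 * 2 = 42 inference nodes.

42


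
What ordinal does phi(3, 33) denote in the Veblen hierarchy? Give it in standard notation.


phi(3, 33):
phi(3, beta) = eta_beta (the beta-th eta number, fixed point of zeta).
phi(3, 33) = eta_33

eta_33


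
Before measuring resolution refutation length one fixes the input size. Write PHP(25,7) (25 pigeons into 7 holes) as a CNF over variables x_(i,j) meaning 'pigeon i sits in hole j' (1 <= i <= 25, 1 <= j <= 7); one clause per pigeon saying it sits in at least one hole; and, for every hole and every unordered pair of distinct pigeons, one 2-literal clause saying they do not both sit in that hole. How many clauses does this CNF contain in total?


PHP(25,7): 25 pigeons, 7 holes, 25*7 = 175 variables.
- pigeon clauses: one per pigeon -> 25 clauses
- hole clauses: 7 holes * C(25,2) = 7 * 300 -> 2100 clauses
Total clauses = 25 + 2100 = 2125

2125


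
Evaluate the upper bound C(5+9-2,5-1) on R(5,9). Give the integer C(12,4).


R(5,9) <= C(5+9-2, 5-1) = C(12, 4)
C(12, 4) = 12! / (4! * 8!)
= 495

495


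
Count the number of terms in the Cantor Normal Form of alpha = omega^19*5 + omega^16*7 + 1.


CNF: omega^19*5 + omega^16*7 + 1
Count the summands separated by '+':
  term 1: omega^19*5
  term 2: omega^16*7
  term 3: 1
Total terms = 3

3


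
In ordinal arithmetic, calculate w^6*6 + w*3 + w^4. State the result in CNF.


Ordinal addition (w^6*6 + w*3) + w^4:
alpha's leading term has exponent 6 > beta's exponent 4, so it survives.
alpha's tail term has exponent 1 < beta's exponent 4, so it is absorbed by beta.
In ordinal addition, any term followed by a strictly larger-exponent term is absorbed.
Result = w^6*6 + w^4

w^6*6 + w^4


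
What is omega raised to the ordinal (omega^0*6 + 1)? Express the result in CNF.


omega^(omega^0*6 + 1):
omega^0 = 1, so the exponent is 6 + 1 = 7 (finite ordinal addition).
Result = omega^7, already a single CNF term.

omega^7


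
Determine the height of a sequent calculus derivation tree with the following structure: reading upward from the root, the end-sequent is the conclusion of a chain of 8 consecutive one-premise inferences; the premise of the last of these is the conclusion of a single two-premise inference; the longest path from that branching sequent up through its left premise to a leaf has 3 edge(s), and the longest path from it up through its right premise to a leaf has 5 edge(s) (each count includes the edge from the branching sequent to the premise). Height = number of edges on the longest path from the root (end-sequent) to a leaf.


Longest path through the left premise: 3 edges (measured from the branching sequent)
Longest path through the right premise: 5 edges
Height of the subtree rooted at the branching sequent: max(3, 5) = 5
The branching sequent sits 8 edges above the root (the chain of one-premise inferences), so height = 5 + 8 = 13

13


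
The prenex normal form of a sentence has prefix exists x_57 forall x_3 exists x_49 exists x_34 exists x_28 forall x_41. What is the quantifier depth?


Quantifier prefix has 6 quantifier symbols.
Quantifier depth = 6

6


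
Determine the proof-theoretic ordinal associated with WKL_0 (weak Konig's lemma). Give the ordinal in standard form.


The proof-theoretic ordinal of WKL_0 (weak Konig's lemma) is a standard result in ordinal analysis.
This ordinal is the supremum of order types of primitive recursive well-orderings
that the theory can prove to be well-ordered.
For WKL_0 (weak Konig's lemma), the proof-theoretic ordinal is omega^omega.

omega^omega


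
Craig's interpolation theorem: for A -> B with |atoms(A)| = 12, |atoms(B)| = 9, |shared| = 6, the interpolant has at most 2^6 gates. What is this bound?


Shared atoms = 6
Craig interpolant size bound = 2^6
= 64

64


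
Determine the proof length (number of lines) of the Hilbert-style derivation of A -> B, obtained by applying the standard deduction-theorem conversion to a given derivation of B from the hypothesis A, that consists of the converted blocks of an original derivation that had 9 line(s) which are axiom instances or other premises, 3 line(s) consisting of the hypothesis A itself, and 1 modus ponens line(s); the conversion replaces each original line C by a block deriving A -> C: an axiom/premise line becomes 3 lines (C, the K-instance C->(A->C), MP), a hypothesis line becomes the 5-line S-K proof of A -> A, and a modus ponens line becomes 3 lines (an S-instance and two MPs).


Deduction-theorem conversion, block by block:
- 9 axiom/premise lines -> 3 lines each = 27
- 3 hypothesis lines -> 5 lines each (identity proof A->A) = 15
- 1 MP lines -> 3 lines each (S-instance, MP, MP) = 3
Total = 27 + 15 + 3 = 45 lines.

45


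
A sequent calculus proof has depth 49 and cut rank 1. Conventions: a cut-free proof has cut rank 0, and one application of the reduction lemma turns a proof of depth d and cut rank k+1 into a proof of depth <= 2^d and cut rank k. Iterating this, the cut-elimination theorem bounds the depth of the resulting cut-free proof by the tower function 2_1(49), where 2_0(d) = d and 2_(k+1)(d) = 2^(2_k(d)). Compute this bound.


Each rank reduction sends depth d to at most 2^d; cut rank r needs r reductions.
2_0(49) = 49
2_1(49) = 2^49 = 562949953421312
Cut-free depth bound = 562949953421312

562949953421312


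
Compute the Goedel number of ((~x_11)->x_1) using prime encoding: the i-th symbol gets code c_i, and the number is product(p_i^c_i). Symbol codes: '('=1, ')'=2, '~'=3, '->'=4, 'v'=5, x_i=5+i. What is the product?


Formula: ((~x_11)->x_1)
Symbol codes: [1, 1, 3, 16, 2, 4, 6, 2]
Primes: [2, 3, 5, 7, 11, 13, 17, 19]
p_1^1 = 2^1 = 2
p_2^1 = 3^1 = 3
p_3^3 = 5^3 = 125
p_4^16 = 7^16 = 33232930569601
p_5^2 = 11^2 = 121
p_6^4 = 13^4 = 28561
p_7^6 = 17^6 = 24137569
p_8^2 = 19^2 = 361
Product = 750566909031857297622402206796750

750566909031857297622402206796750


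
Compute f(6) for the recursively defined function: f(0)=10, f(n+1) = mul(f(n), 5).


f(0) = 10
f(1) = mul(f(0), 5) = mul(10, 5) = 50
f(2) = mul(f(1), 5) = mul(50, 5) = 250
f(3) = mul(f(2), 5) = mul(250, 5) = 1250
f(4) = mul(f(3), 5) = mul(1250, 5) = 6250
f(5) = mul(f(4), 5) = mul(6250, 5) = 31250
f(6) = mul(f(5), 5) = mul(31250, 5) = 156250


156250


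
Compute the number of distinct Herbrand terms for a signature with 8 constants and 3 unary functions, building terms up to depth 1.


Herbrand terms by depth:
Depth 0: 8 constants
Depth 1: 24 new terms (running total: 32)
Total distinct ground terms = 32

32


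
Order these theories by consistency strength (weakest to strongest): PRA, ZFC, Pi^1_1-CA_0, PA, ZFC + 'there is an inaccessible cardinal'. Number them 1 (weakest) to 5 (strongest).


Ordering by consistency strength:
1. PRA
2. PA
3. Pi^1_1-CA_0
4. ZFC
5. ZFC + 'there is an inaccessible cardinal'


PRA=1, ZFC=4, Pi^1_1-CA_0=3, PA=2, ZFC + 'there is an inaccessible cardinal'=5


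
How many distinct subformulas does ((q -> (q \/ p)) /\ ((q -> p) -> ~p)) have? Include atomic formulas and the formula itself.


Formula: ((q -> (q \/ p)) /\ ((q -> p) -> ~p))
Subformulas found:
  1. q
  2. p
  3. ~p
  4. (q \/ p)
  5. (q -> p)
  6. (q -> (q \/ p))
  7. ((q -> p) -> ~p)
  8. ((q -> (q \/ p)) /\ ((q -> p) -> ~p))
Total distinct subformulas = 8

8


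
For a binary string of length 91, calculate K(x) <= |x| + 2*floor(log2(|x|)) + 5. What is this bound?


floor(log2(91)) = 6
2 * 6 = 12
K(x) <= 91 + 12 + 5 = 108

108


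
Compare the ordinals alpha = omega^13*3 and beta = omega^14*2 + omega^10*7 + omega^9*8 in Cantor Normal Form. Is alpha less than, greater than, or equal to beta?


Compare term by term from highest exponent:
alpha = omega^13*3
beta = omega^14*2 + omega^10*7 + omega^9*8
Term 1: alpha has omega^13*3, beta has omega^14*2
Term 2: alpha has omega^0*0, beta has omega^10*7
Term 3: alpha has omega^0*0, beta has omega^9*8
Result: alpha < beta

alpha < beta


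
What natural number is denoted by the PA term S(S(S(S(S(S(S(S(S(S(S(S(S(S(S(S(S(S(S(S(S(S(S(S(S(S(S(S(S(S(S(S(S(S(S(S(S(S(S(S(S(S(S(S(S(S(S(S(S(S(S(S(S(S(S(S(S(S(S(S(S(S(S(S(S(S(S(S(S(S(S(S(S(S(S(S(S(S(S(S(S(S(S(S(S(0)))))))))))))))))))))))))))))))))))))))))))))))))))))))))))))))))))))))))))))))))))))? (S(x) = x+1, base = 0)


Counting successors applied to 0:
85 applications of S to 0 = 85

85


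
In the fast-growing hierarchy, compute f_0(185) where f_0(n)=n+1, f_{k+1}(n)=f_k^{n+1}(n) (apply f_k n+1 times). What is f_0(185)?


f_0(185) = 185 + 1 = 186

186


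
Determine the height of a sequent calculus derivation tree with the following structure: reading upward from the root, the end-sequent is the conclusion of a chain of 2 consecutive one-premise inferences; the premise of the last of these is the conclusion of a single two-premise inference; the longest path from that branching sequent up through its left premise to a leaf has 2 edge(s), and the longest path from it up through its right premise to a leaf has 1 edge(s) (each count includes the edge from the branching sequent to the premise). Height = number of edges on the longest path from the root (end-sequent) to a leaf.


Longest path through the left premise: 2 edges (measured from the branching sequent)
Longest path through the right premise: 1 edges
Height of the subtree rooted at the branching sequent: max(2, 1) = 2
The branching sequent sits 2 edges above the root (the chain of one-premise inferences), so height = 2 + 2 = 4

4


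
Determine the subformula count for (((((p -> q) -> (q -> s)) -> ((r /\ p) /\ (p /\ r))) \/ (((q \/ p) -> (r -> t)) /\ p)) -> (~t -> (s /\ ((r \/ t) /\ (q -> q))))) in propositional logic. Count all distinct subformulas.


Formula: (((((p -> q) -> (q -> s)) -> ((r /\ p) /\ (p /\ r))) \/ (((q \/ p) -> (r -> t)) /\ p)) -> (~t -> (s /\ ((r \/ t) /\ (q -> q)))))
Subformulas found:
  1. r
  2. q
  3. s
  4. t
  5. p
  6. ~t
  7. (q \/ p)
  8. (r \/ t)
  9. (r /\ p)
  10. (p /\ r)
  11. (r -> t)
  12. (q -> q)
  13. (p -> q)
  14. (q -> s)
  15. ((q \/ p) -> (r -> t))
  16. ((r \/ t) /\ (q -> q))
  17. ((p -> q) -> (q -> s))
  18. ((r /\ p) /\ (p /\ r))
  19. (s /\ ((r \/ t) /\ (q -> q)))
  20. (((q \/ p) -> (r -> t)) /\ p)
  21. (~t -> (s /\ ((r \/ t) /\ (q -> q))))
  22. (((p -> q) -> (q -> s)) -> ((r /\ p) /\ (p /\ r)))
  23. ((((p -> q) -> (q -> s)) -> ((r /\ p) /\ (p /\ r))) \/ (((q \/ p) -> (r -> t)) /\ p))
  24. (((((p -> q) -> (q -> s)) -> ((r /\ p) /\ (p /\ r))) \/ (((q \/ p) -> (r -> t)) /\ p)) -> (~t -> (s /\ ((r \/ t) /\ (q -> q)))))
Total distinct subformulas = 24

24


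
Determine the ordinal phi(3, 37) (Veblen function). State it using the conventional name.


phi(3, 37):
phi(3, beta) = eta_beta (the beta-th eta number, fixed point of zeta).
phi(3, 37) = eta_37

eta_37


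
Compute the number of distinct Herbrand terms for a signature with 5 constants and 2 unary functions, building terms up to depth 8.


Herbrand terms by depth:
Depth 0: 5 constants
Depth 1: 10 new terms (running total: 15)
Depth 2: 20 new terms (running total: 35)
Depth 3: 40 new terms (running total: 75)
Depth 4: 80 new terms (running total: 155)
Depth 5: 160 new terms (running total: 315)
Depth 6: 320 new terms (running total: 635)
Depth 7: 640 new terms (running total: 1275)
Depth 8: 1280 new terms (running total: 2555)
Total distinct ground terms = 2555

2555


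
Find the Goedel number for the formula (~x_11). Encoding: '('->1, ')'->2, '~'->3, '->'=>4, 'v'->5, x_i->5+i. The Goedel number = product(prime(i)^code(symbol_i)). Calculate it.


Formula: (~x_11)
Symbol codes: [1, 3, 16, 2]
Primes: [2, 3, 5, 7]
p_1^1 = 2^1 = 2
p_2^3 = 3^3 = 27
p_3^16 = 5^16 = 152587890625
p_4^2 = 7^2 = 49
Product = 403747558593750

403747558593750


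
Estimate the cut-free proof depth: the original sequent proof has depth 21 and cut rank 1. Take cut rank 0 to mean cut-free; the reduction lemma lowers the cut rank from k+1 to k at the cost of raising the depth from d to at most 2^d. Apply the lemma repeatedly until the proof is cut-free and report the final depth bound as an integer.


Each rank reduction sends depth d to at most 2^d; cut rank r needs r reductions.
2_0(21) = 21
2_1(21) = 2^21 = 2097152
Cut-free depth bound = 2097152

2097152


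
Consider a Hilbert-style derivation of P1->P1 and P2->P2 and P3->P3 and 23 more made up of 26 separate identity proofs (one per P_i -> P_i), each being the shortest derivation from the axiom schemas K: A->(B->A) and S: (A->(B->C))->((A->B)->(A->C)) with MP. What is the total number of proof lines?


The shortest proof of A->A from K and S in the Hilbert calculus has exactly 5 lines:
(1) K instance A->((A->A)->A), (2) S instance, (3) MP on 1,2, (4) K instance A->(A->A), (5) MP on 3,4.
For 26 independent identities: 26 * 5 = 130 lines total.

130


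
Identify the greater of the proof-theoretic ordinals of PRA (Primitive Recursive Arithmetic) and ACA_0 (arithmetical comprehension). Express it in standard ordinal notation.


Proof-theoretic ordinal of PRA (Primitive Recursive Arithmetic): omega^omega
Proof-theoretic ordinal of ACA_0 (arithmetical comprehension): epsilon_0
Comparing: omega^omega < epsilon_0.
The larger ordinal is epsilon_0 (from ACA_0 (arithmetical comprehension)).

epsilon_0


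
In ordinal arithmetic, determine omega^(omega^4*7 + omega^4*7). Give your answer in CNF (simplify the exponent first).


omega^(omega^4*7 + omega^4*7):
Both terms of the exponent have the same exponent 4, so they merge: omega^4*7 + omega^4*7 = omega^4*(7+7) = omega^4*14.
omega raised to a CNF ordinal is a single CNF term: Result = omega^(omega^4*14)

omega^(omega^4*14)


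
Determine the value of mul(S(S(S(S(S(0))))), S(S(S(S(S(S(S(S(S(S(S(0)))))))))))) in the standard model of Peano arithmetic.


mul(S^5(0), S^11(0)):
S^5(0) = 5
S^11(0) = 11
5 * 11 = 55

55


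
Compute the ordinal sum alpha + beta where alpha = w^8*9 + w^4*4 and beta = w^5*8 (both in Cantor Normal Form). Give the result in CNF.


Ordinal addition (w^8*9 + w^4*4) + w^5*8:
alpha's leading term has exponent 8 > beta's exponent 5, so it survives.
alpha's tail term has exponent 4 < beta's exponent 5, so it is absorbed by beta.
In ordinal addition, any term followed by a strictly larger-exponent term is absorbed.
Result = w^8*9 + w^5*8

w^8*9 + w^5*8


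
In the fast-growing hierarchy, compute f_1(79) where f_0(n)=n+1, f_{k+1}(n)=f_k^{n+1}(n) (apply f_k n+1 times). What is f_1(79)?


f_1(79) = f_0^80(79)
f_0 adds 1 each time, applied 80 times.
f_1(79) = 79 + 80 = 159

159


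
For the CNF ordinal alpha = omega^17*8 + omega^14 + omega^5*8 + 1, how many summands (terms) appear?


CNF: omega^17*8 + omega^14 + omega^5*8 + 1
Count the summands separated by '+':
  term 1: omega^17*8
  term 2: omega^14
  term 3: omega^5*8
  term 4: 1
Total terms = 4

4


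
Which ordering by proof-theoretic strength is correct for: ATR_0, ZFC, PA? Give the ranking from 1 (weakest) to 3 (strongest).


Ordering by consistency strength:
1. PA
2. ATR_0
3. ZFC


ATR_0=2, ZFC=3, PA=1


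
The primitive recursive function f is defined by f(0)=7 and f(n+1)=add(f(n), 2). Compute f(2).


f(0) = 7
f(1) = add(f(0), 2) = add(7, 2) = 9
f(2) = add(f(1), 2) = add(9, 2) = 11


11


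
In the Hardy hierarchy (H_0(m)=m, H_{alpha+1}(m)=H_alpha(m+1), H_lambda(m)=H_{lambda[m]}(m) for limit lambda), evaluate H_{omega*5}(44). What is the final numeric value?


H_{omega*5}(44):
For the Hardy hierarchy, H_{omega*k}(n) = 2^k * n.
2^5 = 32.
32 * 44 = 1408

1408


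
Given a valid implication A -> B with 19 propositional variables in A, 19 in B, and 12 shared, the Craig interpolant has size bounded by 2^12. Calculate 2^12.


Shared atoms = 12
Craig interpolant size bound = 2^12
= 4096

4096


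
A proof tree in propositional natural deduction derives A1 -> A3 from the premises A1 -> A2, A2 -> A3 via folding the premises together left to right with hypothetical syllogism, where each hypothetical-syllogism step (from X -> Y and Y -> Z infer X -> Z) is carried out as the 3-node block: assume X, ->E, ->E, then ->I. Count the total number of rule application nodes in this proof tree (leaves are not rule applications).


There are 2 premises in the chain. The first HS step combines premises 1 and 2; each further premise needs one more HS step.
So 2 premises require 2 - 1 = 1 hypothetical-syllogism steps.
Each HS step uses 3 inference nodes (->E, ->E, ->I).
1 * 3 = 3 total inference nodes.

3


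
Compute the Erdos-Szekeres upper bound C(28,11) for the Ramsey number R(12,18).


R(12,18) <= C(12+18-2, 12-1) = C(28, 11)
C(28, 11) = 28! / (11! * 17!)
= 21474180

21474180


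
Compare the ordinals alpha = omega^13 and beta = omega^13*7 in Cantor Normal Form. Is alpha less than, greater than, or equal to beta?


Compare term by term from highest exponent:
alpha = omega^13
beta = omega^13*7
Term 1: alpha has omega^13*1, beta has omega^13*7
Result: alpha < beta

alpha < beta


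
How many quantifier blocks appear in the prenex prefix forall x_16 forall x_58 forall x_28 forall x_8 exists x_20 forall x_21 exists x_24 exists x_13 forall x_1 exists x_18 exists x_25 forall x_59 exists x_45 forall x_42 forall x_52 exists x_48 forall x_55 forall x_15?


Alternations = 10.
Blocks = alternations + 1 = 11

11


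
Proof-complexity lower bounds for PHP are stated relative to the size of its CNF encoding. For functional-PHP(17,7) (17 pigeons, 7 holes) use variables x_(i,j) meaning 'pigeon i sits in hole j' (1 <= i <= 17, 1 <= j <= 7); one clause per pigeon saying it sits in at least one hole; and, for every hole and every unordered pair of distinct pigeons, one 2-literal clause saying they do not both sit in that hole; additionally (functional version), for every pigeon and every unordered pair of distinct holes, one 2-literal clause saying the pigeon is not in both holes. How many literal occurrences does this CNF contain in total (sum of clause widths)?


functional-PHP(17,7): 17 pigeons, 7 holes, 17*7 = 119 variables.
- pigeon clauses: one per pigeon -> 17 clauses of width 7 -> 119 literals
- hole clauses: 7 holes * C(17,2) = 7 * 136 -> 952 clauses of width 2 -> 1904 literals
- functional clauses: 17 pigeons * C(7,2) = 17 * 21 -> 357 clauses of width 2 -> 714 literals
Total literal occurrences = 119 + 1904 + 714 = 2737

2737


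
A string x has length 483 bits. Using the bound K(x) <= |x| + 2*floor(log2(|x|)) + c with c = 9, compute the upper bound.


floor(log2(483)) = 8
2 * 8 = 16
K(x) <= 483 + 16 + 9 = 508

508


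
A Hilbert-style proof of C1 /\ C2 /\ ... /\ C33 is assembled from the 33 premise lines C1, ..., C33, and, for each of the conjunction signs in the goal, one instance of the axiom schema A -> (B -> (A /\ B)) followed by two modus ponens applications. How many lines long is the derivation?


Conjoining 33 premises:
- 33 premise lines
- the goal has 32 conjunction signs; each costs 1 axiom instance + 2 MP = 3 lines: 3 * 32 = 96
Total = 33 + 96 = 129 lines.

129


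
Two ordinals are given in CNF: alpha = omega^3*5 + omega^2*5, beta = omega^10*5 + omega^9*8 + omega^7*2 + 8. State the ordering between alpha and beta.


Compare term by term from highest exponent:
alpha = omega^3*5 + omega^2*5
beta = omega^10*5 + omega^9*8 + omega^7*2 + 8
Term 1: alpha has omega^3*5, beta has omega^10*5
Term 2: alpha has omega^2*5, beta has omega^9*8
Term 3: alpha has omega^0*0, beta has omega^7*2
Term 4: alpha has omega^0*0, beta has omega^0*8
Result: alpha < beta

alpha < beta


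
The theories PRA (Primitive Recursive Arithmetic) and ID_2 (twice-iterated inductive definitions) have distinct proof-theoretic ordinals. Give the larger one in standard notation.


Proof-theoretic ordinal of PRA (Primitive Recursive Arithmetic): omega^omega
Proof-theoretic ordinal of ID_2 (twice-iterated inductive definitions): psi_0(epsilon_{Omega_2+1})
Comparing: omega^omega < psi_0(epsilon_{Omega_2+1}).
The larger ordinal is psi_0(epsilon_{Omega_2+1}) (from ID_2 (twice-iterated inductive definitions)).

psi_0(epsilon_{Omega_2+1})


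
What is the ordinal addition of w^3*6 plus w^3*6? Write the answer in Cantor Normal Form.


Ordinal addition w^3*6 + w^3*6:
Both terms have the same exponent 3.
w^e*c + w^e*d = w^e*(c+d).
Result = w^3*(6+6) = w^3*12

w^3*12


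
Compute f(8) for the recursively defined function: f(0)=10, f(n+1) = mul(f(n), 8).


f(0) = 10
f(1) = mul(f(0), 8) = mul(10, 8) = 80
f(2) = mul(f(1), 8) = mul(80, 8) = 640
f(3) = mul(f(2), 8) = mul(640, 8) = 5120
f(4) = mul(f(3), 8) = mul(5120, 8) = 40960
f(5) = mul(f(4), 8) = mul(40960, 8) = 327680
f(6) = mul(f(5), 8) = mul(327680, 8) = 2621440
f(7) = mul(f(6), 8) = mul(2621440, 8) = 20971520
f(8) = mul(f(7), 8) = mul(20971520, 8) = 167772160


167772160


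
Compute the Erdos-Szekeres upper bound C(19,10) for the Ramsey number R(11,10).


R(11,10) <= C(11+10-2, 11-1) = C(19, 10)
C(19, 10) = 19! / (10! * 9!)
= 92378

92378


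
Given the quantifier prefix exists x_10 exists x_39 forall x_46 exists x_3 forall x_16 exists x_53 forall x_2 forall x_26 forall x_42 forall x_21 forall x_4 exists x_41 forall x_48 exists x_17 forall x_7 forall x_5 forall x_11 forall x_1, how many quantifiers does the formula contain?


Quantifier prefix has 18 quantifier symbols.
Quantifier depth = 18

18


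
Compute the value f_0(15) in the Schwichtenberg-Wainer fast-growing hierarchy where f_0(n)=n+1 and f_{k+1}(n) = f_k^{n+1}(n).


f_0(15) = 15 + 1 = 16

16


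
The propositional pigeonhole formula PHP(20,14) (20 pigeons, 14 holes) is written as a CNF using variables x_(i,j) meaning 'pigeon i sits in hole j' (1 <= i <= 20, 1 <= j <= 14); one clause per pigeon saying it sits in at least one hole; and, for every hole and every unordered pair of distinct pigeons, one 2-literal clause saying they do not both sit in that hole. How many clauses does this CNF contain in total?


PHP(20,14): 20 pigeons, 14 holes, 20*14 = 280 variables.
- pigeon clauses: one per pigeon -> 20 clauses
- hole clauses: 14 holes * C(20,2) = 14 * 190 -> 2660 clauses
Total clauses = 20 + 2660 = 2680

2680


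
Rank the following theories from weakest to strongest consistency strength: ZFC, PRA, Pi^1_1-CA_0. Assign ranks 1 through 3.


Ordering by consistency strength:
1. PRA
2. Pi^1_1-CA_0
3. ZFC


ZFC=3, PRA=1, Pi^1_1-CA_0=2


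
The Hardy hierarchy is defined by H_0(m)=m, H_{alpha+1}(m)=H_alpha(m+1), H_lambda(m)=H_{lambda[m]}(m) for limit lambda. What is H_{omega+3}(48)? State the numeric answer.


H_{omega+3}(48):
Unwind the 3 successor steps: H_{omega+3}(48) = H_omega(48+3) = H_omega(51).
H_omega(m) = H_m(m) = m + m = 2m.
Result = 2 * 51 = 102

102


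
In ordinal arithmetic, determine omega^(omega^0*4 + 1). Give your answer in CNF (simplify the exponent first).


omega^(omega^0*4 + 1):
omega^0 = 1, so the exponent is 4 + 1 = 5 (finite ordinal addition).
Result = omega^5, already a single CNF term.

omega^5


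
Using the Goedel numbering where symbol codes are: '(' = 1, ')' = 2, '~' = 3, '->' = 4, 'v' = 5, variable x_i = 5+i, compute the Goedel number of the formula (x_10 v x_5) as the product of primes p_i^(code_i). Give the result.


Formula: (x_10 v x_5)
Symbol codes: [1, 15, 5, 10, 2]
Primes: [2, 3, 5, 7, 11]
p_1^1 = 2^1 = 2
p_2^15 = 3^15 = 14348907
p_3^5 = 5^5 = 3125
p_4^10 = 7^10 = 282475249
p_5^2 = 11^2 = 121
Product = 3065240877512775018750

3065240877512775018750


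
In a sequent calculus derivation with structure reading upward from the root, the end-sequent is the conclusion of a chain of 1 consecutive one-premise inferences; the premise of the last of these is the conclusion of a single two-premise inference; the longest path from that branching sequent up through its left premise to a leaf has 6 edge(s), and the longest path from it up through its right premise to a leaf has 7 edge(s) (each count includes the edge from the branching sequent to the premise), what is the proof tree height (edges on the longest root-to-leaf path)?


Longest path through the left premise: 6 edges (measured from the branching sequent)
Longest path through the right premise: 7 edges
Height of the subtree rooted at the branching sequent: max(6, 7) = 7
The branching sequent sits 1 edges above the root (the chain of one-premise inferences), so height = 7 + 1 = 8

8


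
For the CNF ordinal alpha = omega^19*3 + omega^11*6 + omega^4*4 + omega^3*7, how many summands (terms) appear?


CNF: omega^19*3 + omega^11*6 + omega^4*4 + omega^3*7
Count the summands separated by '+':
  term 1: omega^19*3
  term 2: omega^11*6
  term 3: omega^4*4
  term 4: omega^3*7
Total terms = 4

4


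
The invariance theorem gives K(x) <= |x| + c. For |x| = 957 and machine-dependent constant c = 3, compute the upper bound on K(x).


K(x) <= |x| + c = 957 + 3 = 960

960


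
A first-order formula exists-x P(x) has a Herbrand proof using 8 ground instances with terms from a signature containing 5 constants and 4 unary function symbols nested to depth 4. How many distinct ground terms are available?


Herbrand terms by depth:
Depth 0: 5 constants
Depth 1: 20 new terms (running total: 25)
Depth 2: 80 new terms (running total: 105)
Depth 3: 320 new terms (running total: 425)
Depth 4: 1280 new terms (running total: 1705)
Total distinct ground terms = 1705

1705


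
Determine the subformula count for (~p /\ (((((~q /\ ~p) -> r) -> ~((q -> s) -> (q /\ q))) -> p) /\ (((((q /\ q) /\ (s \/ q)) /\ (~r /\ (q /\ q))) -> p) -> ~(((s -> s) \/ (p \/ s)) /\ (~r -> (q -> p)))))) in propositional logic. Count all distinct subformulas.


Formula: (~p /\ (((((~q /\ ~p) -> r) -> ~((q -> s) -> (q /\ q))) -> p) /\ (((((q /\ q) /\ (s \/ q)) /\ (~r /\ (q /\ q))) -> p) -> ~(((s -> s) \/ (p \/ s)) /\ (~r -> (q -> p))))))
Subformulas found:
  1. r
  2. p
  3. q
  4. s
  5. ~p
  6. ~r
  7. ~q
  8. (q /\ q)
  9. (q -> p)
  10. (s \/ q)
  11. (q -> s)
  12. (p \/ s)
  13. (s -> s)
  14. (~q /\ ~p)
  15. (~r -> (q -> p))
  16. (~r /\ (q /\ q))
  17. ((~q /\ ~p) -> r)
  18. ((s -> s) \/ (p \/ s))
  19. ((q -> s) -> (q /\ q))
  20. ((q /\ q) /\ (s \/ q))
  21. ~((q -> s) -> (q /\ q))
  22. (((s -> s) \/ (p \/ s)) /\ (~r -> (q -> p)))
  23. (((q /\ q) /\ (s \/ q)) /\ (~r /\ (q /\ q)))
  24. ~(((s -> s) \/ (p \/ s)) /\ (~r -> (q -> p)))
  25. (((~q /\ ~p) -> r) -> ~((q -> s) -> (q /\ q)))
  26. ((((q /\ q) /\ (s \/ q)) /\ (~r /\ (q /\ q))) -> p)
  27. ((((~q /\ ~p) -> r) -> ~((q -> s) -> (q /\ q))) -> p)
  28. (((((q /\ q) /\ (s \/ q)) /\ (~r /\ (q /\ q))) -> p) -> ~(((s -> s) \/ (p \/ s)) /\ (~r -> (q -> p))))
  29. (((((~q /\ ~p) -> r) -> ~((q -> s) -> (q /\ q))) -> p) /\ (((((q /\ q) /\ (s \/ q)) /\ (~r /\ (q /\ q))) -> p) -> ~(((s -> s) \/ (p \/ s)) /\ (~r -> (q -> p)))))
  30. (~p /\ (((((~q /\ ~p) -> r) -> ~((q -> s) -> (q /\ q))) -> p) /\ (((((q /\ q) /\ (s \/ q)) /\ (~r /\ (q /\ q))) -> p) -> ~(((s -> s) \/ (p \/ s)) /\ (~r -> (q -> p))))))
Total distinct subformulas = 30

30


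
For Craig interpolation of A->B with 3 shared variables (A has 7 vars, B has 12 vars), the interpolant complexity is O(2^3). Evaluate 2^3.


Shared atoms = 3
Craig interpolant size bound = 2^3
= 8

8


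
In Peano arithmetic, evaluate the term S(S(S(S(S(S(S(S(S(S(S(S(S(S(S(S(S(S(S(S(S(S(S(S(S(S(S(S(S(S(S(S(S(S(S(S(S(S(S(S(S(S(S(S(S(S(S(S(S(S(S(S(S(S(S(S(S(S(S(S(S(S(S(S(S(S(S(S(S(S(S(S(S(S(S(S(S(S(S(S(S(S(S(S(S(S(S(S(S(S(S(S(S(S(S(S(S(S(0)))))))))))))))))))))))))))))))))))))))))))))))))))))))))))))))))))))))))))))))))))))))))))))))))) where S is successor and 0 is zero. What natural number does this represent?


Counting successors applied to 0:
98 applications of S to 0 = 98

98


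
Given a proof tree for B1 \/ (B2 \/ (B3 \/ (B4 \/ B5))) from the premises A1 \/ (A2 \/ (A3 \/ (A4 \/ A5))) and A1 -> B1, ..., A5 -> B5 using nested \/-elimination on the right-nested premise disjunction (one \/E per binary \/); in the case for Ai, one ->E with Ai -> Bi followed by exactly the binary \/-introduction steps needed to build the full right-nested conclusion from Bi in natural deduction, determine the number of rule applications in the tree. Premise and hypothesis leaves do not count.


Constructive dilemma with 5 branches, all disjunctions right-nested:
- \/E: the premise has 4 binary \/, each eliminated once: 4 nodes.
- ->E: one per case (Ai with Ai -> Bi gives Bi): 5 nodes.
- \/I: in case i < n, Bi needs 1 step to form Bi \/ (B(i+1) \/ ...) and then i-1 steps to prepend B(i-1), ..., B1, i.e. i steps; in case i = n, B5 needs 4 prepend steps.
  \/I total = (1 + 2 + ... + 4) + 4 = 10 + 4 = 14 nodes.
Total = 4 + 5 + 14 = 23

23


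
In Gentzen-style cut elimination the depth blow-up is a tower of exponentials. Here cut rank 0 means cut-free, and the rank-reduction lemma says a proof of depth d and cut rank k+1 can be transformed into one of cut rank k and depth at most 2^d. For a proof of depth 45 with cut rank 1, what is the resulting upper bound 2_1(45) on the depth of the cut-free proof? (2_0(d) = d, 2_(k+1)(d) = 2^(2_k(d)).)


Each rank reduction sends depth d to at most 2^d; cut rank r needs r reductions.
2_0(45) = 45
2_1(45) = 2^45 = 35184372088832
Cut-free depth bound = 35184372088832

35184372088832


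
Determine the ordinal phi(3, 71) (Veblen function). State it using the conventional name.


phi(3, 71):
phi(3, beta) = eta_beta (the beta-th eta number, fixed point of zeta).
phi(3, 71) = eta_71

eta_71


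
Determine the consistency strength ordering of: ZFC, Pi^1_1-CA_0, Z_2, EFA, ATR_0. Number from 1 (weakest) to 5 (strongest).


Ordering by consistency strength:
1. EFA
2. ATR_0
3. Pi^1_1-CA_0
4. Z_2
5. ZFC


ZFC=5, Pi^1_1-CA_0=3, Z_2=4, EFA=1, ATR_0=2


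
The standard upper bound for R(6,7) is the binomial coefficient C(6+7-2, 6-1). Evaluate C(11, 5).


R(6,7) <= C(6+7-2, 6-1) = C(11, 5)
C(11, 5) = 11! / (5! * 6!)
= 462

462


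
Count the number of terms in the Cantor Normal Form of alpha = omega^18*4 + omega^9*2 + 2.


CNF: omega^18*4 + omega^9*2 + 2
Count the summands separated by '+':
  term 1: omega^18*4
  term 2: omega^9*2
  term 3: 2
Total terms = 3

3


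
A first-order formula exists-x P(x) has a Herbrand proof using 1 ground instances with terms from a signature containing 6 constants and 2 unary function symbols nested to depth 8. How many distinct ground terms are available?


Herbrand terms by depth:
Depth 0: 6 constants
Depth 1: 12 new terms (running total: 18)
Depth 2: 24 new terms (running total: 42)
Depth 3: 48 new terms (running total: 90)
Depth 4: 96 new terms (running total: 186)
Depth 5: 192 new terms (running total: 378)
Depth 6: 384 new terms (running total: 762)
Depth 7: 768 new terms (running total: 1530)
Depth 8: 1536 new terms (running total: 3066)
Total distinct ground terms = 3066

3066


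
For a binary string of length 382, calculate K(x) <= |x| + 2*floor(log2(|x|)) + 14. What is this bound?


floor(log2(382)) = 8
2 * 8 = 16
K(x) <= 382 + 16 + 14 = 412

412


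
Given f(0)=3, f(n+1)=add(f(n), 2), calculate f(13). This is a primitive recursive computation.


f(0) = 3
f(1) = add(f(0), 2) = add(3, 2) = 5
f(2) = add(f(1), 2) = add(5, 2) = 7
f(3) = add(f(2), 2) = add(7, 2) = 9
f(4) = add(f(3), 2) = add(9, 2) = 11
f(5) = add(f(4), 2) = add(11, 2) = 13
f(6) = add(f(5), 2) = add(13, 2) = 15
f(7) = add(f(6), 2) = add(15, 2) = 17
f(8) = add(f(7), 2) = add(17, 2) = 19
f(9) = add(f(8), 2) = add(19, 2) = 21
f(10) = add(f(9), 2) = add(21, 2) = 23
f(11) = add(f(10), 2) = add(23, 2) = 25
f(12) = add(f(11), 2) = add(25, 2) = 27
f(13) = add(f(12), 2) = add(27, 2) = 29


29


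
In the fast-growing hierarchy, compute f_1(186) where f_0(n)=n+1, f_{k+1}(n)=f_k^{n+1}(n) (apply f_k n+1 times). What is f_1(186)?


f_1(186) = f_0^187(186)
f_0 adds 1 each time, applied 187 times.
f_1(186) = 186 + 187 = 373

373


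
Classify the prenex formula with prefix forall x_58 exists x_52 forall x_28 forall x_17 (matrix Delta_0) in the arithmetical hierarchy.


Leading quantifier is forall, so the class is Pi.
Number of quantifier blocks = alternations + 1 = 2 + 1 = 3.
Classification: Pi_3

Pi_3


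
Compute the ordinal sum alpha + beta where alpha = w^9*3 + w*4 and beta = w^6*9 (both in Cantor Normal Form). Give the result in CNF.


Ordinal addition (w^9*3 + w*4) + w^6*9:
alpha's leading term has exponent 9 > beta's exponent 6, so it survives.
alpha's tail term has exponent 1 < beta's exponent 6, so it is absorbed by beta.
In ordinal addition, any term followed by a strictly larger-exponent term is absorbed.
Result = w^9*3 + w^6*9

w^9*3 + w^6*9


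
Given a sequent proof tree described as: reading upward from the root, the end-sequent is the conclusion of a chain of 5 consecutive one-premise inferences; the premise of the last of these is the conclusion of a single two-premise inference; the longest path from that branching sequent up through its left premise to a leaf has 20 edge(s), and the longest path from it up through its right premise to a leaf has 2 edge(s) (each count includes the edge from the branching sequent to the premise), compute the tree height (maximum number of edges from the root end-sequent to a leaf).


Longest path through the left premise: 20 edges (measured from the branching sequent)
Longest path through the right premise: 2 edges
Height of the subtree rooted at the branching sequent: max(20, 2) = 20
The branching sequent sits 5 edges above the root (the chain of one-premise inferences), so height = 20 + 5 = 25

25


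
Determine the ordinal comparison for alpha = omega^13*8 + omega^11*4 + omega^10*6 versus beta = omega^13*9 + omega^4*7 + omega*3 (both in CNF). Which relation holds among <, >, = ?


Compare term by term from highest exponent:
alpha = omega^13*8 + omega^11*4 + omega^10*6
beta = omega^13*9 + omega^4*7 + omega*3
Term 1: alpha has omega^13*8, beta has omega^13*9
Term 2: alpha has omega^11*4, beta has omega^4*7
Term 3: alpha has omega^10*6, beta has omega^1*3
Result: alpha < beta

alpha < beta


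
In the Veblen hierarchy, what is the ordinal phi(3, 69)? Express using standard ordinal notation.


phi(3, 69):
phi(3, beta) = eta_beta (the beta-th eta number, fixed point of zeta).
phi(3, 69) = eta_69

eta_69


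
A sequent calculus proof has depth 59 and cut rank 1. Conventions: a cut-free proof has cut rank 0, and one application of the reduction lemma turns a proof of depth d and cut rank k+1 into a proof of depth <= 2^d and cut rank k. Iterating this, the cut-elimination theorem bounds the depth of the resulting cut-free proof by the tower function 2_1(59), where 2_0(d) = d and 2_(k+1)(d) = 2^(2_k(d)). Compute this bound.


Each rank reduction sends depth d to at most 2^d; cut rank r needs r reductions.
2_0(59) = 59
2_1(59) = 2^59 = 576460752303423488
Cut-free depth bound = 576460752303423488

576460752303423488


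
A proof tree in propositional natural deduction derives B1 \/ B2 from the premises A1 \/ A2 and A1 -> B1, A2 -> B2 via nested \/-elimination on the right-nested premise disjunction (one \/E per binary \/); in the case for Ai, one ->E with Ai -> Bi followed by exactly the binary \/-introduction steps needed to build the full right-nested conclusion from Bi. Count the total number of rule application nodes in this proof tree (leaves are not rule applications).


Constructive dilemma with 2 branches, all disjunctions right-nested:
- \/E: the premise has 1 binary \/, each eliminated once: 1 nodes.
- ->E: one per case (Ai with Ai -> Bi gives Bi): 2 nodes.
- \/I: in case i < n, Bi needs 1 step to form Bi \/ (B(i+1) \/ ...) and then i-1 steps to prepend B(i-1), ..., B1, i.e. i steps; in case i = n, B2 needs 1 prepend steps.
  \/I total = (1 + 2 + ... + 1) + 1 = 1 + 1 = 2 nodes.
Total = 1 + 2 + 2 = 5

5


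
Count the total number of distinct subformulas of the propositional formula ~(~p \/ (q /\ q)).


Formula: ~(~p \/ (q /\ q))
Subformulas found:
  1. q
  2. p
  3. ~p
  4. (q /\ q)
  5. (~p \/ (q /\ q))
  6. ~(~p \/ (q /\ q))
Total distinct subformulas = 6

6


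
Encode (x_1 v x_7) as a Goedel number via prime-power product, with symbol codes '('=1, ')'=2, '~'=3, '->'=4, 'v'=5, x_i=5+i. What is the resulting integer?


Formula: (x_1 v x_7)
Symbol codes: [1, 6, 5, 12, 2]
Primes: [2, 3, 5, 7, 11]
p_1^1 = 2^1 = 2
p_2^6 = 3^6 = 729
p_3^5 = 5^5 = 3125
p_4^12 = 7^12 = 13841287201
p_5^2 = 11^2 = 121
Product = 7630788141956306250

7630788141956306250


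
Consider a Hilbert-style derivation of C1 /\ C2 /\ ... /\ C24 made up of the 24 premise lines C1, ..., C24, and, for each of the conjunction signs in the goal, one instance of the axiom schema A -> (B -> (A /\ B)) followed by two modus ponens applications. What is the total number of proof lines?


Conjoining 24 premises:
- 24 premise lines
- the goal has 23 conjunction signs; each costs 1 axiom instance + 2 MP = 3 lines: 3 * 23 = 69
Total = 24 + 69 = 93 lines.

93


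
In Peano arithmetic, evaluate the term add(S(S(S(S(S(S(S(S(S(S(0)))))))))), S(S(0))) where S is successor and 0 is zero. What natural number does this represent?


add(S^10(0), S^2(0)):
S^10(0) = 10
S^2(0) = 2
10 + 2 = 12

12


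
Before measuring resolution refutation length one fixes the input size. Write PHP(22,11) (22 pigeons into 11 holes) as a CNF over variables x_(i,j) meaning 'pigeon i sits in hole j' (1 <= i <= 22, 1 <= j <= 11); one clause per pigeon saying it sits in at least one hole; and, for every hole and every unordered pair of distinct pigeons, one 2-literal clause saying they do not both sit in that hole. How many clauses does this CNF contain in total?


PHP(22,11): 22 pigeons, 11 holes, 22*11 = 242 variables.
- pigeon clauses: one per pigeon -> 22 clauses
- hole clauses: 11 holes * C(22,2) = 11 * 231 -> 2541 clauses
Total clauses = 22 + 2541 = 2563

2563


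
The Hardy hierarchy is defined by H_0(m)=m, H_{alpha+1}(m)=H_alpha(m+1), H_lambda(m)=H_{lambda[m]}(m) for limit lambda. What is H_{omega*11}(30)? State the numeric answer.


H_{omega*11}(30):
For the Hardy hierarchy, H_{omega*k}(n) = 2^k * n.
2^11 = 2048.
2048 * 30 = 61440

61440


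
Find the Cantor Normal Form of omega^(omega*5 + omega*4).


omega^(omega*5 + omega*4):
Both terms of the exponent have the same exponent 1, so they merge: omega*5 + omega*4 = omega*(5+4) = omega*9.
omega raised to a CNF ordinal is a single CNF term: Result = omega^(omega*9)

omega^(omega*9)


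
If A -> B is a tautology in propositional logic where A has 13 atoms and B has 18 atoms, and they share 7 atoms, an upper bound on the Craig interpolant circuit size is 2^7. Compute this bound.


Shared atoms = 7
Craig interpolant size bound = 2^7
= 128

128


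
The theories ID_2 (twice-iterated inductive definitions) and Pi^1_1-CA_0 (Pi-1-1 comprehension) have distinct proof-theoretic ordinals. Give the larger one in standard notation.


Proof-theoretic ordinal of ID_2 (twice-iterated inductive definitions): psi_0(epsilon_{Omega_2+1})
Proof-theoretic ordinal of Pi^1_1-CA_0 (Pi-1-1 comprehension): psi_0(Omega_omega)
Comparing: psi_0(epsilon_{Omega_2+1}) < psi_0(Omega_omega).
The larger ordinal is psi_0(Omega_omega) (from Pi^1_1-CA_0 (Pi-1-1 comprehension)).

psi_0(Omega_omega)
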